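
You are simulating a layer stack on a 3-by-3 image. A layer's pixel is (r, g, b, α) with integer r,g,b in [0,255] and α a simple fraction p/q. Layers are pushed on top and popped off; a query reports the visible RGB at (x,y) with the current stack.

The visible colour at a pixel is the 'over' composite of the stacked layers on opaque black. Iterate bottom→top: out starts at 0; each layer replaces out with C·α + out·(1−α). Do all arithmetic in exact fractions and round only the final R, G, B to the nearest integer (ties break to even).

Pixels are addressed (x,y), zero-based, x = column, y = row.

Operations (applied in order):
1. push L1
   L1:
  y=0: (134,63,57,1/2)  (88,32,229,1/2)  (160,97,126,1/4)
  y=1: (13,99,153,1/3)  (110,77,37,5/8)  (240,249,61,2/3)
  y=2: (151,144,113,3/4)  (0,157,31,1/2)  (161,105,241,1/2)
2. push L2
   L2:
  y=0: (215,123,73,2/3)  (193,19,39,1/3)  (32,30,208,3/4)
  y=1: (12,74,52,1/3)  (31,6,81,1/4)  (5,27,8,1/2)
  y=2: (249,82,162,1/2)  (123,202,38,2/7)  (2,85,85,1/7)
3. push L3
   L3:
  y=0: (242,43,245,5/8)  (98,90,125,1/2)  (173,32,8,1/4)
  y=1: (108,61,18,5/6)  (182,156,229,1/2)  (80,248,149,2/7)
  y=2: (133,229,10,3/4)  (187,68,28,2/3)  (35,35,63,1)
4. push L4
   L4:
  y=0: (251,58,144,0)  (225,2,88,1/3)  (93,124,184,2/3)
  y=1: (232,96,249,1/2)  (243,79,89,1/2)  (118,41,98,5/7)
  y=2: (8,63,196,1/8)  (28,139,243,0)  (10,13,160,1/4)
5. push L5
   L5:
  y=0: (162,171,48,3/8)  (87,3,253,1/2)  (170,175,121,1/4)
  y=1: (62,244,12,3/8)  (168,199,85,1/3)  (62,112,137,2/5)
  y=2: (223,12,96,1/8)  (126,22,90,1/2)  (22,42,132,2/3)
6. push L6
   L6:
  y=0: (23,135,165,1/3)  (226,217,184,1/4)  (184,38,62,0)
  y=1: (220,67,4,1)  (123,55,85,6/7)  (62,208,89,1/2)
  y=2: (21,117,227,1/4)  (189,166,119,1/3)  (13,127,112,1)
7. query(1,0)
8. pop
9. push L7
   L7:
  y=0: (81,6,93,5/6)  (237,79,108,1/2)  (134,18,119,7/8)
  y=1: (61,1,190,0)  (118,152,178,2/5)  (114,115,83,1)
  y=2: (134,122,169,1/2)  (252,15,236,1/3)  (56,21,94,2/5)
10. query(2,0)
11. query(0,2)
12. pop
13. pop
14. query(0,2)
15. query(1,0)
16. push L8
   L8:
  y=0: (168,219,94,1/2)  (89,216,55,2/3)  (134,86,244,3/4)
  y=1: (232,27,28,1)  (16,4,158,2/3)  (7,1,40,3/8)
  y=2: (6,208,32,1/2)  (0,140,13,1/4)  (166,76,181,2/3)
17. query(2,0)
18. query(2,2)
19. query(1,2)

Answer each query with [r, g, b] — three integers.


at x=1,y=0 over L1,L2,L3,L4,L5,L6:
L1 α=1/2: [44, 16, 229/2]
L2 α=1/3: [281/3, 17, 268/3]
L3 α=1/2: [575/6, 107/2, 643/6]
L4 α=1/3: [1250/9, 109/3, 907/9]
L5 α=1/2: [2033/18, 59/3, 1592/9]
L6 α=1/4: [3389/24, 69, 536/3]
rounded: [141, 69, 179]

(2,0) stack=L1,L2,L3,L4,L5,L7; from [0,0,0]:
+L1 (α=1/4) → [40, 97/4, 63/2]
+L2 (α=3/4) → [34, 457/16, 1311/8]
+L3 (α=1/4) → [275/4, 1883/64, 3997/32]
+L4 (α=2/3) → [1019/12, 17755/192, 15773/96]
+L5 (α=1/4) → [1699/16, 28955/256, 19645/128]
+L7 (α=7/8) → [16707/128, 61211/2048, 126269/1024]
rounded: [131, 30, 123]

at x=0,y=2 over L1,L2,L3,L4,L5,L7:
after L1 α=3/4: [453/4, 108, 339/4]
after L2 α=1/2: [1449/8, 95, 987/8]
after L3 α=3/4: [4641/32, 391/2, 1227/32]
after L4 α=1/8: [32743/256, 2863/16, 14861/256]
after L5 α=1/8: [286289/2048, 20233/128, 128603/2048]
after L7 α=1/2: [560721/4096, 35849/256, 474715/4096]
rounded: [137, 140, 116]

query (0,2) [L1,L2,L3,L4] — begin 0,0,0
+L1 (α=3/4) → [453/4, 108, 339/4]
+L2 (α=1/2) → [1449/8, 95, 987/8]
+L3 (α=3/4) → [4641/32, 391/2, 1227/32]
+L4 (α=1/8) → [32743/256, 2863/16, 14861/256]
= [128, 179, 58]

(1,0) stack=L1,L2,L3,L4; from [0,0,0]:
after L1 α=1/2: [44, 16, 229/2]
after L2 α=1/3: [281/3, 17, 268/3]
after L3 α=1/2: [575/6, 107/2, 643/6]
after L4 α=1/3: [1250/9, 109/3, 907/9]
→ [139, 36, 101]

query (2,0) [L1,L2,L3,L4,L8] — begin 0,0,0
L1 α=1/4: [40, 97/4, 63/2]
L2 α=3/4: [34, 457/16, 1311/8]
L3 α=1/4: [275/4, 1883/64, 3997/32]
L4 α=2/3: [1019/12, 17755/192, 15773/96]
L8 α=3/4: [5843/48, 67291/768, 86045/384]
= [122, 88, 224]

query (2,2) [L1,L2,L3,L4,L8] — begin 0,0,0
L1 α=1/2: [161/2, 105/2, 241/2]
L2 α=1/7: [485/7, 400/7, 808/7]
L3 α=1: [35, 35, 63]
L4 α=1/4: [115/4, 59/2, 349/4]
L8 α=2/3: [481/4, 121/2, 599/4]
rounded: [120, 60, 150]

at x=1,y=2 over L1,L2,L3,L4,L8:
after L1 α=1/2: [0, 157/2, 31/2]
after L2 α=2/7: [246/7, 1593/14, 307/14]
after L3 α=2/3: [2864/21, 3497/42, 1091/42]
after L4 α=0: [2864/21, 3497/42, 1091/42]
after L8 α=1/4: [716/7, 5457/56, 1273/56]
→ [102, 97, 23]


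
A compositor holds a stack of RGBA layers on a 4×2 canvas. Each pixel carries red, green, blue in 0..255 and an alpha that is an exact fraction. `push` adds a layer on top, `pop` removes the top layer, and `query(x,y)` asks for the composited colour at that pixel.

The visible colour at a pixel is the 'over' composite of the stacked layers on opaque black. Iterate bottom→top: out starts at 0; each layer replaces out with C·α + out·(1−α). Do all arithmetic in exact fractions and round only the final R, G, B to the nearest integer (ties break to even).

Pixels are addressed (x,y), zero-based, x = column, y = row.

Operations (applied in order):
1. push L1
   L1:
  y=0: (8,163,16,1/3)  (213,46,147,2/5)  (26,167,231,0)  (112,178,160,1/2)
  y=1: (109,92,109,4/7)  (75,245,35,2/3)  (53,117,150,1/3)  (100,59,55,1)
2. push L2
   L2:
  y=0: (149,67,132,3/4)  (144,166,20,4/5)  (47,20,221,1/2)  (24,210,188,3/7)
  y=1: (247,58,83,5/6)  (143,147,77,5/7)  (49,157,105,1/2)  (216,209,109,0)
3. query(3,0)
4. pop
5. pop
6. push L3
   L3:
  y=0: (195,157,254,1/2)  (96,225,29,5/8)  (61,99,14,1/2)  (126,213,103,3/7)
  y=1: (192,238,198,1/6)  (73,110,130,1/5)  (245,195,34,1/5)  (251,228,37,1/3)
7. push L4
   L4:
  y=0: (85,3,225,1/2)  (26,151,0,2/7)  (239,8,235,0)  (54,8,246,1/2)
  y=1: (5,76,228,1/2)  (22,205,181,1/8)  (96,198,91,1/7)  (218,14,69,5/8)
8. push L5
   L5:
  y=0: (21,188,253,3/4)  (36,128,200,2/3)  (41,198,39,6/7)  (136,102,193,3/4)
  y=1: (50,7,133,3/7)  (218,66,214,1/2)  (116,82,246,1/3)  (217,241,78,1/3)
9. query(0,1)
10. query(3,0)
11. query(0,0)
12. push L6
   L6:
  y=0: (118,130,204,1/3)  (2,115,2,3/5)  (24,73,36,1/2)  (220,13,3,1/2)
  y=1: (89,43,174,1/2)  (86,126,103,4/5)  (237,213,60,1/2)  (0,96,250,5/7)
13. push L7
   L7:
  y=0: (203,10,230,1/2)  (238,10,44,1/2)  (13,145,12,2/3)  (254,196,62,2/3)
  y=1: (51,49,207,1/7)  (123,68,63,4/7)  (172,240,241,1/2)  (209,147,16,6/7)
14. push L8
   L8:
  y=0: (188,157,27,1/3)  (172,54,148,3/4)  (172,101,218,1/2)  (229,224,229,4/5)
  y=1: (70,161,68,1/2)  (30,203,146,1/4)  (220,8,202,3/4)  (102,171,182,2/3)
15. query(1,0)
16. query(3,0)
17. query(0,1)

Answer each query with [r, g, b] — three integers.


query (3,0) [L1,L2] — begin 0,0,0
+L1 (α=1/2) → [56, 89, 80]
+L2 (α=3/7) → [296/7, 986/7, 884/7]
rounded: [42, 141, 126]

at x=0,y=1 over L3,L4,L5:
+L3 (α=1/6) → [32, 119/3, 33]
+L4 (α=1/2) → [37/2, 347/6, 261/2]
+L5 (α=3/7) → [32, 757/21, 921/7]
→ [32, 36, 132]

(3,0) stack=L3,L4,L5; from [0,0,0]:
+L3 (α=3/7) → [54, 639/7, 309/7]
+L4 (α=1/2) → [54, 695/14, 2031/14]
+L5 (α=3/4) → [231/2, 4979/56, 10137/56]
→ [116, 89, 181]

(0,0) stack=L3,L4,L5; from [0,0,0]:
after L3 α=1/2: [195/2, 157/2, 127]
after L4 α=1/2: [365/4, 163/4, 176]
after L5 α=3/4: [617/16, 2419/16, 935/4]
= [39, 151, 234]

at x=1,y=0 over L3,L4,L5,L6,L7,L8:
L3 α=5/8: [60, 1125/8, 145/8]
L4 α=2/7: [352/7, 8041/56, 725/56]
L5 α=2/3: [856/21, 7459/56, 23125/168]
L6 α=3/5: [1838/105, 17119/140, 23629/420]
L7 α=1/2: [13414/105, 18519/280, 42109/840]
L8 α=3/4: [33797/210, 63879/1120, 415069/3360]
rounded: [161, 57, 124]

at x=3,y=0 over L3,L4,L5,L6,L7,L8:
L3 α=3/7: [54, 639/7, 309/7]
L4 α=1/2: [54, 695/14, 2031/14]
L5 α=3/4: [231/2, 4979/56, 10137/56]
L6 α=1/2: [671/4, 5707/112, 10305/112]
L7 α=2/3: [901/4, 16537/112, 24193/336]
L8 α=4/5: [913/4, 116889/560, 331969/1680]
rounded: [228, 209, 198]

query (0,1) [L3,L4,L5,L6,L7,L8] — begin 0,0,0
L3 α=1/6: [32, 119/3, 33]
L4 α=1/2: [37/2, 347/6, 261/2]
L5 α=3/7: [32, 757/21, 921/7]
L6 α=1/2: [121/2, 830/21, 2139/14]
L7 α=1/7: [414/7, 2003/49, 7866/49]
L8 α=1/2: [452/7, 4946/49, 5599/49]
= [65, 101, 114]


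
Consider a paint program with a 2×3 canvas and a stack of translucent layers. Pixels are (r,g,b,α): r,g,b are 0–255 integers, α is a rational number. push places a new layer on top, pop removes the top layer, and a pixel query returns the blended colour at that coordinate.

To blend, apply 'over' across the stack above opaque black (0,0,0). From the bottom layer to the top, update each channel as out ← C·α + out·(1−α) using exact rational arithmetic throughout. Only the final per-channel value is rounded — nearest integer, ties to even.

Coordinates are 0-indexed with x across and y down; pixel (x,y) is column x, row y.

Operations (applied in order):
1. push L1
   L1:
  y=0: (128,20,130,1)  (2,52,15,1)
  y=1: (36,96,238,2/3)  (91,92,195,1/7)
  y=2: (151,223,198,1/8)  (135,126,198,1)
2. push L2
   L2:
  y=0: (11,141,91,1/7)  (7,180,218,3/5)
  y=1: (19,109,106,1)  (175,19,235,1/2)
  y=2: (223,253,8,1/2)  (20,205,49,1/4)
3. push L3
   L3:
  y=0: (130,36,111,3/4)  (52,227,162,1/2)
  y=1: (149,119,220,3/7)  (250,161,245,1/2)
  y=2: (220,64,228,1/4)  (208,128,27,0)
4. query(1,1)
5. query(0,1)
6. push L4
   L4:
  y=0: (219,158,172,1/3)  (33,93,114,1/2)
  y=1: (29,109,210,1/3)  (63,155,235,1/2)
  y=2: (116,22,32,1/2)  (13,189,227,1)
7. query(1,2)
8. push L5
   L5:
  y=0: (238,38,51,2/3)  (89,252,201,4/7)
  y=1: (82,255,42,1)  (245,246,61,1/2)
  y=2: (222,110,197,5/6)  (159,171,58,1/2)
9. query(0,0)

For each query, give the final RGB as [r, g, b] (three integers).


query (1,1) [L1,L2,L3] — begin 0,0,0
L1 α=1/7: [13, 92/7, 195/7]
L2 α=1/2: [94, 225/14, 920/7]
L3 α=1/2: [172, 2479/28, 2635/14]
rounded: [172, 89, 188]

query (0,1) [L1,L2,L3] — begin 0,0,0
L1 α=2/3: [24, 64, 476/3]
L2 α=1: [19, 109, 106]
L3 α=3/7: [523/7, 793/7, 1084/7]
rounded: [75, 113, 155]

(1,2) stack=L1,L2,L3,L4; from [0,0,0]:
after L1 α=1: [135, 126, 198]
after L2 α=1/4: [425/4, 583/4, 643/4]
after L3 α=0: [425/4, 583/4, 643/4]
after L4 α=1: [13, 189, 227]
= [13, 189, 227]

query (0,0) [L1,L2,L3,L4,L5] — begin 0,0,0
L1 α=1: [128, 20, 130]
L2 α=1/7: [779/7, 261/7, 871/7]
L3 α=3/4: [3509/28, 1017/28, 1601/14]
L4 α=1/3: [6575/42, 3229/42, 935/7]
L5 α=2/3: [26567/126, 6421/126, 1649/21]
rounded: [211, 51, 79]


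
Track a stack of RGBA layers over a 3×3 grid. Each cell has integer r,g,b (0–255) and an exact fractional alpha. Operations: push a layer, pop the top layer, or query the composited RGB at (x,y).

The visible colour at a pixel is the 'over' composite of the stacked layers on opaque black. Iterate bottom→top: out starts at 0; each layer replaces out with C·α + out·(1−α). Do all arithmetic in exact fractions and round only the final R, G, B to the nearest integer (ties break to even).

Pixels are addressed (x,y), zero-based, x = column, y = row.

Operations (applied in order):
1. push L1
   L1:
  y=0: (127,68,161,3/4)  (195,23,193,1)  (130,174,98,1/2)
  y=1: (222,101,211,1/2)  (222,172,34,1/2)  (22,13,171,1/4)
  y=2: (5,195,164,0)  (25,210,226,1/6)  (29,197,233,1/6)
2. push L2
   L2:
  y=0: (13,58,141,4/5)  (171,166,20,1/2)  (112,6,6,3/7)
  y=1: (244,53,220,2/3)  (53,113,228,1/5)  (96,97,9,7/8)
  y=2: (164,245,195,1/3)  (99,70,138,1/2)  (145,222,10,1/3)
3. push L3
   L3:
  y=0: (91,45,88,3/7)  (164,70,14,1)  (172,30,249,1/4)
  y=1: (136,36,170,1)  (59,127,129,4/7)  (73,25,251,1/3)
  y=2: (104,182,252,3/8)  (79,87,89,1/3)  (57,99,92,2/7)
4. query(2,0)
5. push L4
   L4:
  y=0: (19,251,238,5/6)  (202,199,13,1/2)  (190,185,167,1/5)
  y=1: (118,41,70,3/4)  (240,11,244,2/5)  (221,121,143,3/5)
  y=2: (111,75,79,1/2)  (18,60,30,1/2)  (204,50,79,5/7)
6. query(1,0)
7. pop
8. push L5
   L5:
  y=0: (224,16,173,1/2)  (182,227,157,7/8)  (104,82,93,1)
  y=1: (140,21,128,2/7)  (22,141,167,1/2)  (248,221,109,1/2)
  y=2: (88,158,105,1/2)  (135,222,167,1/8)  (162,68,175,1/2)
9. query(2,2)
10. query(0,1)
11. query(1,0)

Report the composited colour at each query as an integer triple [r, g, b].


query (2,0) [L1,L2,L3] — begin 0,0,0
L1 α=1/2: [65, 87, 49]
L2 α=3/7: [596/7, 366/7, 214/7]
L3 α=1/4: [748/7, 327/7, 2385/28]
= [107, 47, 85]

(1,0) stack=L1,L2,L3,L4; from [0,0,0]:
+L1 (α=1) → [195, 23, 193]
+L2 (α=1/2) → [183, 189/2, 213/2]
+L3 (α=1) → [164, 70, 14]
+L4 (α=1/2) → [183, 269/2, 27/2]
→ [183, 134, 14]

(2,2) stack=L1,L2,L3,L5; from [0,0,0]:
+L1 (α=1/6) → [29/6, 197/6, 233/6]
+L2 (α=1/3) → [464/9, 863/9, 263/9]
+L3 (α=2/7) → [478/9, 871/9, 2971/63]
+L5 (α=1/2) → [968/9, 1483/18, 6998/63]
rounded: [108, 82, 111]

at x=0,y=1 over L1,L2,L3,L5:
after L1 α=1/2: [111, 101/2, 211/2]
after L2 α=2/3: [599/3, 313/6, 1091/6]
after L3 α=1: [136, 36, 170]
after L5 α=2/7: [960/7, 222/7, 158]
rounded: [137, 32, 158]

query (1,0) [L1,L2,L3,L5] — begin 0,0,0
+L1 (α=1) → [195, 23, 193]
+L2 (α=1/2) → [183, 189/2, 213/2]
+L3 (α=1) → [164, 70, 14]
+L5 (α=7/8) → [719/4, 1659/8, 1113/8]
= [180, 207, 139]


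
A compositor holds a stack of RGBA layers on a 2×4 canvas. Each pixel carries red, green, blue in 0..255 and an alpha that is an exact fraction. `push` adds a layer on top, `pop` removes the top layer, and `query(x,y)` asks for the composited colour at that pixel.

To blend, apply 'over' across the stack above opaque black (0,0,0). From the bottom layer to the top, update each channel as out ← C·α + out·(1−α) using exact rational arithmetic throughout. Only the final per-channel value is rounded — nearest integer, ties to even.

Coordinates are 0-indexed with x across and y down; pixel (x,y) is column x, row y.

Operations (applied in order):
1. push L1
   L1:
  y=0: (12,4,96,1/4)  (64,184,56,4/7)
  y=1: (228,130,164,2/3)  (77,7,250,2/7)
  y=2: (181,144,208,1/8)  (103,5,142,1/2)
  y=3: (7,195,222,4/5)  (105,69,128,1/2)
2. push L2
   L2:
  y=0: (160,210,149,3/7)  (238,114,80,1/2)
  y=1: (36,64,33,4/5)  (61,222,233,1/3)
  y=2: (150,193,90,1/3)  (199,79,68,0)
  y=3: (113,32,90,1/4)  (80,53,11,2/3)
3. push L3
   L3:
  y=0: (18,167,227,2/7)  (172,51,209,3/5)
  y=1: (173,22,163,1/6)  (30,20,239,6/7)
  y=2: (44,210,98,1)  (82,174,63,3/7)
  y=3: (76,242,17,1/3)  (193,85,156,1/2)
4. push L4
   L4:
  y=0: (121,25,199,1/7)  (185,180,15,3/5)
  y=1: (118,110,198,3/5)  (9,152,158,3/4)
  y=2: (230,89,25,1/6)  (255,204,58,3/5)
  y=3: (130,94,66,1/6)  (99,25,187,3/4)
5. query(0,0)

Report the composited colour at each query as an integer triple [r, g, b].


query (0,0) [L1,L2,L3,L4] — begin 0,0,0
+L1 (α=1/4) → [3, 1, 24]
+L2 (α=3/7) → [492/7, 634/7, 543/7]
+L3 (α=2/7) → [2712/49, 5508/49, 5893/49]
+L4 (α=1/7) → [22201/343, 34273/343, 45109/343]
= [65, 100, 132]


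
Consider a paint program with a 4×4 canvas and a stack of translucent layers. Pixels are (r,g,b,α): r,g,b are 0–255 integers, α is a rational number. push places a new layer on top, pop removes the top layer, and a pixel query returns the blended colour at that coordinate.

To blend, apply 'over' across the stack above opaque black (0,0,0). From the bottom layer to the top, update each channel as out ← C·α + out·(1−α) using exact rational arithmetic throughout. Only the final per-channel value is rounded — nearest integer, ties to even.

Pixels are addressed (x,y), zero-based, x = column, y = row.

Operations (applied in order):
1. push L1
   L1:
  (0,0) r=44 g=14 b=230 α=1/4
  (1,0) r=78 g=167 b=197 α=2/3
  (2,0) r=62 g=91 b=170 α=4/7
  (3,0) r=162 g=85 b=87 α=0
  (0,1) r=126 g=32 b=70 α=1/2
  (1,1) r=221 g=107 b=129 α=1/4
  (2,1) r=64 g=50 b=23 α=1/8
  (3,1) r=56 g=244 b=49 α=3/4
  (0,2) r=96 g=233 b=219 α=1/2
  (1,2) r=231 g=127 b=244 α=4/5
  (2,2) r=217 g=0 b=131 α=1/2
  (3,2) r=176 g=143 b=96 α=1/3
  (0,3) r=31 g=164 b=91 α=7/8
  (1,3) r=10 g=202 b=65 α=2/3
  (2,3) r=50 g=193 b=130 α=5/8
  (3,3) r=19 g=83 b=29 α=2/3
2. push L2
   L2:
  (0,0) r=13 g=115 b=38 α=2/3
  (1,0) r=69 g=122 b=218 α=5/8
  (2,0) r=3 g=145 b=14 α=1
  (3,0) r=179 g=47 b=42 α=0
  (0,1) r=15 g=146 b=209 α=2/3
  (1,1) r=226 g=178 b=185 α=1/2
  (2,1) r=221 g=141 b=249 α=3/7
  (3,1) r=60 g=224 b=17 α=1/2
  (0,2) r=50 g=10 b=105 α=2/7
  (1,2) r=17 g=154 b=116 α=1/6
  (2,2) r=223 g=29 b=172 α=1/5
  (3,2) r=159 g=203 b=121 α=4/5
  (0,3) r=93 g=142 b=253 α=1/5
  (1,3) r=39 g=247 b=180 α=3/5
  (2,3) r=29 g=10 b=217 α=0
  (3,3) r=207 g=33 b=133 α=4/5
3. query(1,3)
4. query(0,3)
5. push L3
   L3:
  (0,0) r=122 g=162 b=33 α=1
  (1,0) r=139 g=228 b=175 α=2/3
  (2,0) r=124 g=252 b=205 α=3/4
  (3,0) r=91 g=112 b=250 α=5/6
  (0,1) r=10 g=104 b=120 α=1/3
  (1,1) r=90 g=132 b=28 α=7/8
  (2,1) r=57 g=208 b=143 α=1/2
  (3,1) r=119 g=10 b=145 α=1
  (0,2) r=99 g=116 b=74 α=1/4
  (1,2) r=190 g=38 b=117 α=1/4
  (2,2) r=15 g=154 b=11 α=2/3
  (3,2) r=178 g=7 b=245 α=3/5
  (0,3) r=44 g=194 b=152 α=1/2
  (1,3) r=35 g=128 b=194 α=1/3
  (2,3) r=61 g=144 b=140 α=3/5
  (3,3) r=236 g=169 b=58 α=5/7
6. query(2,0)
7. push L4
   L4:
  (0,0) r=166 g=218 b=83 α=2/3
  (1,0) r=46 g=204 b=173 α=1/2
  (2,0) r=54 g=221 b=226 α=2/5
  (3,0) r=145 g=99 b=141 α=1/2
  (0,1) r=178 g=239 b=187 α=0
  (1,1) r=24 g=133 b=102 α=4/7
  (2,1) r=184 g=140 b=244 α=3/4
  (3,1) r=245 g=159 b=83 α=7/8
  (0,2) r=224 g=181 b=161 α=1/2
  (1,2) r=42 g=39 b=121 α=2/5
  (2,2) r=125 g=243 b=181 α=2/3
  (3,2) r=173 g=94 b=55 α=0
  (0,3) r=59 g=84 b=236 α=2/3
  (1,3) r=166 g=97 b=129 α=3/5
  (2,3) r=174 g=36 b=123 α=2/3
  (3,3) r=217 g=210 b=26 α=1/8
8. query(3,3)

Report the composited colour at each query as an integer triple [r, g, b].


at x=1,y=3 over L1,L2:
after L1 α=2/3: [20/3, 404/3, 130/3]
after L2 α=3/5: [391/15, 3031/15, 376/3]
rounded: [26, 202, 125]

query (0,3) [L1,L2] — begin 0,0,0
L1 α=7/8: [217/8, 287/2, 637/8]
L2 α=1/5: [403/10, 716/5, 1143/10]
= [40, 143, 114]

(2,0) stack=L1,L2,L3; from [0,0,0]:
+L1 (α=4/7) → [248/7, 52, 680/7]
+L2 (α=1) → [3, 145, 14]
+L3 (α=3/4) → [375/4, 901/4, 629/4]
= [94, 225, 157]

at x=3,y=3 over L1,L2,L3,L4:
after L1 α=2/3: [38/3, 166/3, 58/3]
after L2 α=4/5: [2522/15, 562/15, 1654/15]
after L3 α=5/7: [22744/105, 13799/105, 1094/15]
after L4 α=1/8: [25999/120, 16949/120, 1006/15]
= [217, 141, 67]


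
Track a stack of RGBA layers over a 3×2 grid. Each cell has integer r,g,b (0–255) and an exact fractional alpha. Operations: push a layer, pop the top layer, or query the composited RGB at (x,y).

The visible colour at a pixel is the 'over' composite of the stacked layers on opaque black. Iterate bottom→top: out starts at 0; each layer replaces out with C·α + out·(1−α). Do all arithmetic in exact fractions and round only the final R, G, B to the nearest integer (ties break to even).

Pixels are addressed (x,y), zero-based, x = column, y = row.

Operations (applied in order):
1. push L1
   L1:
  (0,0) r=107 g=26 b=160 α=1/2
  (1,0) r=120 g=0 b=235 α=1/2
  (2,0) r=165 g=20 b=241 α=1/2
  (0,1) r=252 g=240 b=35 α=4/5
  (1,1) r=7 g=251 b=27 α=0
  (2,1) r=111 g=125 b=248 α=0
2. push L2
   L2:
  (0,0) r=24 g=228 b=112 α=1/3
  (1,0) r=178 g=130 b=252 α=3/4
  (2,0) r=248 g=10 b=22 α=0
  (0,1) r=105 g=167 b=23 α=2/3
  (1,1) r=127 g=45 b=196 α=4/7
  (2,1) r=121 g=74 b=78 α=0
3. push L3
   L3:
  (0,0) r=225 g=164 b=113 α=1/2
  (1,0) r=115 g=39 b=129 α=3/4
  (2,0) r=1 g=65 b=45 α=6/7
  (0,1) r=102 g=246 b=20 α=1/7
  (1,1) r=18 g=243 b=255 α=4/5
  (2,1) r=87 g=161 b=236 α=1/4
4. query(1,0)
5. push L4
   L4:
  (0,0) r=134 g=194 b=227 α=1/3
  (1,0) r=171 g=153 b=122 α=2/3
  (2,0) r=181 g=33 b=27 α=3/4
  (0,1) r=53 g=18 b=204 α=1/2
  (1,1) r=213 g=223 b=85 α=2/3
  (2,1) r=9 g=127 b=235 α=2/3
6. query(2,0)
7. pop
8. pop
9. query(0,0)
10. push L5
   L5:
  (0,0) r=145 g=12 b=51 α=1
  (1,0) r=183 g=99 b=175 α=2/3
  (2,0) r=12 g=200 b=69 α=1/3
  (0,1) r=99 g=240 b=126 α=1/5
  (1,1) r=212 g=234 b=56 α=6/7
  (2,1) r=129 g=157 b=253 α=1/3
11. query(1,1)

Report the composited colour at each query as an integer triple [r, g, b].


(1,0) stack=L1,L2,L3; from [0,0,0]:
after L1 α=1/2: [60, 0, 235/2]
after L2 α=3/4: [297/2, 195/2, 1747/8]
after L3 α=3/4: [987/8, 429/8, 4843/32]
= [123, 54, 151]

(2,0) stack=L1,L2,L3,L4; from [0,0,0]:
+L1 (α=1/2) → [165/2, 10, 241/2]
+L2 (α=0) → [165/2, 10, 241/2]
+L3 (α=6/7) → [177/14, 400/7, 781/14]
+L4 (α=3/4) → [7779/56, 1093/28, 1915/56]
= [139, 39, 34]

at x=0,y=0 over L1,L2:
L1 α=1/2: [107/2, 13, 80]
L2 α=1/3: [131/3, 254/3, 272/3]
rounded: [44, 85, 91]

query (1,1) [L1,L2,L5] — begin 0,0,0
after L1 α=0: [0, 0, 0]
after L2 α=4/7: [508/7, 180/7, 112]
after L5 α=6/7: [9412/49, 10008/49, 64]
rounded: [192, 204, 64]


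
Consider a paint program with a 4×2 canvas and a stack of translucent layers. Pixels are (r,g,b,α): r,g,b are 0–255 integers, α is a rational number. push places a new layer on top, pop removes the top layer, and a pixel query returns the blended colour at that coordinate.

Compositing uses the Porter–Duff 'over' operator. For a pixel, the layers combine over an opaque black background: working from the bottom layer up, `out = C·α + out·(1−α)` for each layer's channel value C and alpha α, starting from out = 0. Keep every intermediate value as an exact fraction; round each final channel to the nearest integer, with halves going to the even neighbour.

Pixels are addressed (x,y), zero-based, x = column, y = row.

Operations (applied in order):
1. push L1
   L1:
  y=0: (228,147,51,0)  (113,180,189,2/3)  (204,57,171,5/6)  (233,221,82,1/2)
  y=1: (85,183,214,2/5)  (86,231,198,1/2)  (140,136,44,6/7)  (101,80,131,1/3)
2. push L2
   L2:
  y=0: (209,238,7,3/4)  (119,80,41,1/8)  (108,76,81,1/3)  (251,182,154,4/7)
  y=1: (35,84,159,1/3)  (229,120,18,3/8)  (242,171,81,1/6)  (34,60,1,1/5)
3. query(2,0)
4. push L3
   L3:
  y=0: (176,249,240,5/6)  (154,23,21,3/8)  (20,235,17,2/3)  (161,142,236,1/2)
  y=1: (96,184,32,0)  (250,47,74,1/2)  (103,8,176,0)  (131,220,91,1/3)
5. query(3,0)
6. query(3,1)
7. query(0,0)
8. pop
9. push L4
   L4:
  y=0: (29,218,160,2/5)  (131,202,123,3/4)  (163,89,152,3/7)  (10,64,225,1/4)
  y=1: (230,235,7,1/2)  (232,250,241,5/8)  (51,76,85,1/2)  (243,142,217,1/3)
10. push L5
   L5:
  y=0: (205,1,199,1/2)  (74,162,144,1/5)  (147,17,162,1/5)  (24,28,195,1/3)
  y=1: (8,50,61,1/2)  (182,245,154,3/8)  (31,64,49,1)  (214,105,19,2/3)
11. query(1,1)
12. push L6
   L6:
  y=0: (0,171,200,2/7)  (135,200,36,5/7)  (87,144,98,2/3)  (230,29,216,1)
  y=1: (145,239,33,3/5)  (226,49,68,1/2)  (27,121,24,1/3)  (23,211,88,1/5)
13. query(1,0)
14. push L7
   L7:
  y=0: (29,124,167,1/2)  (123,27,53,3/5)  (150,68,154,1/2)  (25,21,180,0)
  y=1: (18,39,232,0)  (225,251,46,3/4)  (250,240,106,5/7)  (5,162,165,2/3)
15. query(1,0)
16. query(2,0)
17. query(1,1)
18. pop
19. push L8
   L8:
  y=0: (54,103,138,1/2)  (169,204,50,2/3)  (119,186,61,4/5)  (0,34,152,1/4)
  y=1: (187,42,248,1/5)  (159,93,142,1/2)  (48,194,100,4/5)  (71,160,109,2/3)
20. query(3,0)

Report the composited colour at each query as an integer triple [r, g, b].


(2,0) stack=L1,L2; from [0,0,0]:
L1 α=5/6: [170, 95/2, 285/2]
L2 α=1/3: [448/3, 57, 122]
rounded: [149, 57, 122]

query (3,0) [L1,L2,L3] — begin 0,0,0
after L1 α=1/2: [233/2, 221/2, 41]
after L2 α=4/7: [2707/14, 2119/14, 739/7]
after L3 α=1/2: [4961/28, 4107/28, 2391/14]
→ [177, 147, 171]

(3,1) stack=L1,L2,L3; from [0,0,0]:
+L1 (α=1/3) → [101/3, 80/3, 131/3]
+L2 (α=1/5) → [506/15, 100/3, 527/15]
+L3 (α=1/3) → [2977/45, 860/9, 2419/45]
= [66, 96, 54]

query (0,0) [L1,L2,L3] — begin 0,0,0
L1 α=0: [0, 0, 0]
L2 α=3/4: [627/4, 357/2, 21/4]
L3 α=5/6: [4147/24, 949/4, 1607/8]
= [173, 237, 201]

(1,1) stack=L1,L2,L4,L5; from [0,0,0]:
after L1 α=1/2: [43, 231/2, 99]
after L2 α=3/8: [451/4, 1875/16, 549/8]
after L4 α=5/8: [5993/32, 25625/128, 11287/64]
after L5 α=3/8: [47437/256, 222205/1024, 86003/512]
→ [185, 217, 168]

(1,0) stack=L1,L2,L4,L5,L6; from [0,0,0]:
after L1 α=2/3: [226/3, 120, 126]
after L2 α=1/8: [1939/24, 115, 923/8]
after L4 α=3/4: [11371/96, 721/4, 3875/32]
after L5 α=1/5: [13147/120, 883/5, 5027/40]
after L6 α=5/7: [53647/420, 6766/35, 8627/140]
→ [128, 193, 62]

at x=1,y=0 over L1,L2,L4,L5,L6,L7:
after L1 α=2/3: [226/3, 120, 126]
after L2 α=1/8: [1939/24, 115, 923/8]
after L4 α=3/4: [11371/96, 721/4, 3875/32]
after L5 α=1/5: [13147/120, 883/5, 5027/40]
after L6 α=5/7: [53647/420, 6766/35, 8627/140]
after L7 α=3/5: [131137/1050, 16367/175, 19757/350]
→ [125, 94, 56]

at x=2,y=0 over L1,L2,L4,L5,L6,L7:
after L1 α=5/6: [170, 95/2, 285/2]
after L2 α=1/3: [448/3, 57, 122]
after L4 α=3/7: [3259/21, 495/7, 944/7]
after L5 α=1/5: [16123/105, 2099/35, 982/7]
after L6 α=2/3: [34393/315, 12179/105, 2354/21]
after L7 α=1/2: [81643/630, 19319/210, 2794/21]
rounded: [130, 92, 133]

(1,1) stack=L1,L2,L4,L5,L6,L7; from [0,0,0]:
+L1 (α=1/2) → [43, 231/2, 99]
+L2 (α=3/8) → [451/4, 1875/16, 549/8]
+L4 (α=5/8) → [5993/32, 25625/128, 11287/64]
+L5 (α=3/8) → [47437/256, 222205/1024, 86003/512]
+L6 (α=1/2) → [105293/512, 272381/2048, 120819/1024]
+L7 (α=3/4) → [450893/2048, 1814525/8192, 262131/4096]
rounded: [220, 221, 64]

query (3,0) [L1,L2,L4,L5,L6,L8] — begin 0,0,0
after L1 α=1/2: [233/2, 221/2, 41]
after L2 α=4/7: [2707/14, 2119/14, 739/7]
after L4 α=1/4: [8261/56, 7253/56, 948/7]
after L5 α=1/3: [8933/84, 2679/28, 1087/7]
after L6 α=1: [230, 29, 216]
after L8 α=1/4: [345/2, 121/4, 200]
→ [172, 30, 200]


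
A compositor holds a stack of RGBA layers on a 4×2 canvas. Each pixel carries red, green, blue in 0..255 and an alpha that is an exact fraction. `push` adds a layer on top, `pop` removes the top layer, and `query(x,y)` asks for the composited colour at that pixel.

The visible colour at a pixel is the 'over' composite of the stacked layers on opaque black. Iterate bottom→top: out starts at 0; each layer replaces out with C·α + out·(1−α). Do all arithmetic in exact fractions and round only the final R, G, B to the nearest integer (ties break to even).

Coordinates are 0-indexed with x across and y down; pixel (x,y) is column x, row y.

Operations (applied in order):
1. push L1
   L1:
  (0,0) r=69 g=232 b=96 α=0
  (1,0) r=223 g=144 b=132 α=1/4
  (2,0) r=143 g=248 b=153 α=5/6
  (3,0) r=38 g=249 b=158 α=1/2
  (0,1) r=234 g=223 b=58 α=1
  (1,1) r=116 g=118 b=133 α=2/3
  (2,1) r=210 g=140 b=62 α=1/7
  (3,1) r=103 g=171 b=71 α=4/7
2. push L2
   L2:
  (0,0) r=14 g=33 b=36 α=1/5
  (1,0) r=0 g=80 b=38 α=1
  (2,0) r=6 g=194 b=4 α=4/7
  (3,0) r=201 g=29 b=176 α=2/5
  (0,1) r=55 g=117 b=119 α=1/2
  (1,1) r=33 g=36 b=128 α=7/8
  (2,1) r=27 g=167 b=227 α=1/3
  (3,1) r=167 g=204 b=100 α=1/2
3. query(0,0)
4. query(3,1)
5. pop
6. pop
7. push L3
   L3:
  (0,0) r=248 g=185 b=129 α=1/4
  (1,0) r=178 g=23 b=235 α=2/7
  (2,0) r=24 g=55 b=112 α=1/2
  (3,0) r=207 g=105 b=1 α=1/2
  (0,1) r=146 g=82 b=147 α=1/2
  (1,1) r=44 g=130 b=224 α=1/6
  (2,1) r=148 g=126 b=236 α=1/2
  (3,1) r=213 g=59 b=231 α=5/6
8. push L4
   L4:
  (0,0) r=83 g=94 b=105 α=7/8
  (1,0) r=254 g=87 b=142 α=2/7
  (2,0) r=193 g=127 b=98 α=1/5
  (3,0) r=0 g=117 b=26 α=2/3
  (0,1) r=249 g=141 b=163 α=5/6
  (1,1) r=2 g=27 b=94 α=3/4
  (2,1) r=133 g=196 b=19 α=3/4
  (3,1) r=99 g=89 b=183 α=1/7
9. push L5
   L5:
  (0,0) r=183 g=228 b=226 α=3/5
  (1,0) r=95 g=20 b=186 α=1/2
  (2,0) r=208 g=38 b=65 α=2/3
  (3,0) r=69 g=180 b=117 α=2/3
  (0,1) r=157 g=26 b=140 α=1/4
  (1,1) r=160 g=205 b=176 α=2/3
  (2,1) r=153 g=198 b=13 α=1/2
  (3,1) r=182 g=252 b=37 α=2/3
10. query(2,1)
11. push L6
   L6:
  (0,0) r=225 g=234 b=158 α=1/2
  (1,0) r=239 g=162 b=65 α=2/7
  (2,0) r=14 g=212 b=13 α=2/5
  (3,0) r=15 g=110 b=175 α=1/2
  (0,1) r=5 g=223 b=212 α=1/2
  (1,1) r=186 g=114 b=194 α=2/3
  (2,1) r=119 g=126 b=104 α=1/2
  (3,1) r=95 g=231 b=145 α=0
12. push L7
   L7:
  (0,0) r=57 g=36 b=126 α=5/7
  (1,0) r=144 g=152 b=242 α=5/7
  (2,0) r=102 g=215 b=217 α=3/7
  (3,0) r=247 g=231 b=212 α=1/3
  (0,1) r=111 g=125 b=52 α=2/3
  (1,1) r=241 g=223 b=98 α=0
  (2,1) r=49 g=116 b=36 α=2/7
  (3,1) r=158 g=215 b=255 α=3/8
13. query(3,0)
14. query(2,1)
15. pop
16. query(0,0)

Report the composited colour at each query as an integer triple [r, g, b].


query (0,0) [L1,L2] — begin 0,0,0
after L1 α=0: [0, 0, 0]
after L2 α=1/5: [14/5, 33/5, 36/5]
→ [3, 7, 7]

(3,1) stack=L1,L2; from [0,0,0]:
L1 α=4/7: [412/7, 684/7, 284/7]
L2 α=1/2: [1581/14, 1056/7, 492/7]
→ [113, 151, 70]

at x=2,y=1 over L3,L4,L5:
L3 α=1/2: [74, 63, 118]
L4 α=3/4: [473/4, 651/4, 175/4]
L5 α=1/2: [1085/8, 1443/8, 227/8]
→ [136, 180, 28]

query (3,0) [L3,L4,L5,L6,L7] — begin 0,0,0
after L3 α=1/2: [207/2, 105/2, 1/2]
after L4 α=2/3: [69/2, 191/2, 35/2]
after L5 α=2/3: [115/2, 911/6, 503/6]
after L6 α=1/2: [145/4, 1571/12, 1553/12]
after L7 α=1/3: [213/2, 2957/18, 2825/18]
→ [106, 164, 157]

at x=2,y=1 over L3,L4,L5,L6,L7:
after L3 α=1/2: [74, 63, 118]
after L4 α=3/4: [473/4, 651/4, 175/4]
after L5 α=1/2: [1085/8, 1443/8, 227/8]
after L6 α=1/2: [2037/16, 2451/16, 1059/16]
after L7 α=2/7: [1679/16, 2281/16, 921/16]
rounded: [105, 143, 58]

query (0,0) [L3,L4,L5,L6] — begin 0,0,0
after L3 α=1/4: [62, 185/4, 129/4]
after L4 α=7/8: [643/8, 2817/32, 3069/32]
after L5 α=3/5: [2839/20, 13761/80, 13917/80]
after L6 α=1/2: [7339/40, 32481/160, 26557/160]
= [183, 203, 166]


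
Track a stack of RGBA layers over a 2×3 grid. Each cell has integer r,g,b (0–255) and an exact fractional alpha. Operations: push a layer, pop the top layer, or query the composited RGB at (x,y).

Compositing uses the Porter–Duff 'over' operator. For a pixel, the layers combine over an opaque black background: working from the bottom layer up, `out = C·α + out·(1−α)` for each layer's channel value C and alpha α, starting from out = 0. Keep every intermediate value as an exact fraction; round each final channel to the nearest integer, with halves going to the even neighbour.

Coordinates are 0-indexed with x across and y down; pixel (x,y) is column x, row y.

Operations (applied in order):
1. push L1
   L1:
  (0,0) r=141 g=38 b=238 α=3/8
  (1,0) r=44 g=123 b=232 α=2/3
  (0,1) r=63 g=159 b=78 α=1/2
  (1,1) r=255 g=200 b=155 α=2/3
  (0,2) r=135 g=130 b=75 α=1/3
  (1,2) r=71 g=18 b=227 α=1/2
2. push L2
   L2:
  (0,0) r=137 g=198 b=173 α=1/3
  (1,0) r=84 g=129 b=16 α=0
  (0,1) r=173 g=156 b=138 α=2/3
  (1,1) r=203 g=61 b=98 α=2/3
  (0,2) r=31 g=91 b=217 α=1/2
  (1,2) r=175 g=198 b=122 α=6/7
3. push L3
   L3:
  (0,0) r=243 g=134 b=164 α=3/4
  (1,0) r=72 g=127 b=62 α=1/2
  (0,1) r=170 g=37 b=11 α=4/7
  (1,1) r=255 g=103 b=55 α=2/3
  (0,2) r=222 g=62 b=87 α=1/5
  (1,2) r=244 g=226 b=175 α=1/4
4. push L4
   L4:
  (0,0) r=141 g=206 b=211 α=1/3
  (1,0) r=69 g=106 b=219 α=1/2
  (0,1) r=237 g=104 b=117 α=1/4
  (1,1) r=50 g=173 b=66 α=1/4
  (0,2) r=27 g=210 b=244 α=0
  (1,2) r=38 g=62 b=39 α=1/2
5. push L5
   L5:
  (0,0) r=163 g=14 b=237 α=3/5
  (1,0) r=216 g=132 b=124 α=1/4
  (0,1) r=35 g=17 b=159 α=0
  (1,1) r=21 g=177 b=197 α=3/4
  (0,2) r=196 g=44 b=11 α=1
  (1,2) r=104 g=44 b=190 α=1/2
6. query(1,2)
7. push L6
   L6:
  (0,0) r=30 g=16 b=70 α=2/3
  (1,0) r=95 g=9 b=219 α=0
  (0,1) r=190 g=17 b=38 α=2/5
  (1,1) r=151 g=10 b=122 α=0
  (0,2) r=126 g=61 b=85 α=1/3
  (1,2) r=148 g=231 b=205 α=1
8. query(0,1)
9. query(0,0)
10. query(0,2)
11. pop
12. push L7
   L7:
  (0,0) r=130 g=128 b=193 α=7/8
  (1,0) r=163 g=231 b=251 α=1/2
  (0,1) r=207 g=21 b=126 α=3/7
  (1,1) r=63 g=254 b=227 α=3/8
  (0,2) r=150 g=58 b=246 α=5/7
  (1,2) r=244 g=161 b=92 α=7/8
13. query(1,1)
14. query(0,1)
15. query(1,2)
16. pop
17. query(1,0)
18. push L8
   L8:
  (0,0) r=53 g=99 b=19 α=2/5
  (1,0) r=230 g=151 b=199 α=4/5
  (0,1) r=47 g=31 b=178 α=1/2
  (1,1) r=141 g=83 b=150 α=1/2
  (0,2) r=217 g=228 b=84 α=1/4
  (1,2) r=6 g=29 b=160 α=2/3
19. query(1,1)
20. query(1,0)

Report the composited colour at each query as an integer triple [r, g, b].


query (1,2) [L1,L2,L3,L4,L5] — begin 0,0,0
L1 α=1/2: [71/2, 9, 227/2]
L2 α=6/7: [2171/14, 171, 1691/14]
L3 α=1/4: [9929/56, 739/4, 7523/56]
L4 α=1/2: [12057/112, 987/8, 9707/112]
L5 α=1/2: [23705/224, 1339/16, 30987/224]
→ [106, 84, 138]

(0,1) stack=L1,L2,L3,L4,L5,L6; from [0,0,0]:
+L1 (α=1/2) → [63/2, 159/2, 39]
+L2 (α=2/3) → [755/6, 261/2, 105]
+L3 (α=4/7) → [2115/14, 1079/14, 359/7]
+L4 (α=1/4) → [9663/56, 4693/56, 474/7]
+L5 (α=0) → [9663/56, 4693/56, 474/7]
+L6 (α=2/5) → [50269/280, 15983/280, 1954/35]
→ [180, 57, 56]

query (0,0) [L1,L2,L3,L4,L5,L6] — begin 0,0,0
after L1 α=3/8: [423/8, 57/4, 357/4]
after L2 α=1/3: [971/12, 151/2, 703/6]
after L3 α=3/4: [9719/48, 955/8, 3655/24]
after L4 α=1/3: [13103/72, 593/4, 6187/36]
after L5 α=3/5: [30707/180, 677/10, 3797/18]
after L6 α=2/3: [41507/540, 997/30, 6317/54]
→ [77, 33, 117]

at x=0,y=2 over L1,L2,L3,L4,L5,L6:
after L1 α=1/3: [45, 130/3, 25]
after L2 α=1/2: [38, 403/6, 121]
after L3 α=1/5: [374/5, 992/15, 571/5]
after L4 α=0: [374/5, 992/15, 571/5]
after L5 α=1: [196, 44, 11]
after L6 α=1/3: [518/3, 149/3, 107/3]
→ [173, 50, 36]

query (1,1) [L1,L2,L3,L4,L5,L7] — begin 0,0,0
L1 α=2/3: [170, 400/3, 310/3]
L2 α=2/3: [192, 766/9, 898/9]
L3 α=2/3: [234, 2620/27, 1888/27]
L4 α=1/4: [188, 4177/36, 1241/18]
L5 α=3/4: [251/4, 23293/144, 11879/72]
L7 α=3/8: [2011/32, 226193/1152, 108427/576]
= [63, 196, 188]

(0,1) stack=L1,L2,L3,L4,L5,L7; from [0,0,0]:
after L1 α=1/2: [63/2, 159/2, 39]
after L2 α=2/3: [755/6, 261/2, 105]
after L3 α=4/7: [2115/14, 1079/14, 359/7]
after L4 α=1/4: [9663/56, 4693/56, 474/7]
after L5 α=0: [9663/56, 4693/56, 474/7]
after L7 α=3/7: [18357/98, 5575/98, 4542/49]
= [187, 57, 93]

(1,2) stack=L1,L2,L3,L4,L5,L7; from [0,0,0]:
+L1 (α=1/2) → [71/2, 9, 227/2]
+L2 (α=6/7) → [2171/14, 171, 1691/14]
+L3 (α=1/4) → [9929/56, 739/4, 7523/56]
+L4 (α=1/2) → [12057/112, 987/8, 9707/112]
+L5 (α=1/2) → [23705/224, 1339/16, 30987/224]
+L7 (α=7/8) → [406297/1792, 19371/128, 175243/1792]
→ [227, 151, 98]

at x=1,y=0 over L1,L2,L3,L4,L5:
+L1 (α=2/3) → [88/3, 82, 464/3]
+L2 (α=0) → [88/3, 82, 464/3]
+L3 (α=1/2) → [152/3, 209/2, 325/3]
+L4 (α=1/2) → [359/6, 421/4, 491/3]
+L5 (α=1/4) → [791/8, 1791/16, 615/4]
= [99, 112, 154]

(1,1) stack=L1,L2,L3,L4,L5,L8; from [0,0,0]:
L1 α=2/3: [170, 400/3, 310/3]
L2 α=2/3: [192, 766/9, 898/9]
L3 α=2/3: [234, 2620/27, 1888/27]
L4 α=1/4: [188, 4177/36, 1241/18]
L5 α=3/4: [251/4, 23293/144, 11879/72]
L8 α=1/2: [815/8, 35245/288, 22679/144]
→ [102, 122, 157]

(1,0) stack=L1,L2,L3,L4,L5,L8; from [0,0,0]:
+L1 (α=2/3) → [88/3, 82, 464/3]
+L2 (α=0) → [88/3, 82, 464/3]
+L3 (α=1/2) → [152/3, 209/2, 325/3]
+L4 (α=1/2) → [359/6, 421/4, 491/3]
+L5 (α=1/4) → [791/8, 1791/16, 615/4]
+L8 (α=4/5) → [8151/40, 2291/16, 3799/20]
rounded: [204, 143, 190]


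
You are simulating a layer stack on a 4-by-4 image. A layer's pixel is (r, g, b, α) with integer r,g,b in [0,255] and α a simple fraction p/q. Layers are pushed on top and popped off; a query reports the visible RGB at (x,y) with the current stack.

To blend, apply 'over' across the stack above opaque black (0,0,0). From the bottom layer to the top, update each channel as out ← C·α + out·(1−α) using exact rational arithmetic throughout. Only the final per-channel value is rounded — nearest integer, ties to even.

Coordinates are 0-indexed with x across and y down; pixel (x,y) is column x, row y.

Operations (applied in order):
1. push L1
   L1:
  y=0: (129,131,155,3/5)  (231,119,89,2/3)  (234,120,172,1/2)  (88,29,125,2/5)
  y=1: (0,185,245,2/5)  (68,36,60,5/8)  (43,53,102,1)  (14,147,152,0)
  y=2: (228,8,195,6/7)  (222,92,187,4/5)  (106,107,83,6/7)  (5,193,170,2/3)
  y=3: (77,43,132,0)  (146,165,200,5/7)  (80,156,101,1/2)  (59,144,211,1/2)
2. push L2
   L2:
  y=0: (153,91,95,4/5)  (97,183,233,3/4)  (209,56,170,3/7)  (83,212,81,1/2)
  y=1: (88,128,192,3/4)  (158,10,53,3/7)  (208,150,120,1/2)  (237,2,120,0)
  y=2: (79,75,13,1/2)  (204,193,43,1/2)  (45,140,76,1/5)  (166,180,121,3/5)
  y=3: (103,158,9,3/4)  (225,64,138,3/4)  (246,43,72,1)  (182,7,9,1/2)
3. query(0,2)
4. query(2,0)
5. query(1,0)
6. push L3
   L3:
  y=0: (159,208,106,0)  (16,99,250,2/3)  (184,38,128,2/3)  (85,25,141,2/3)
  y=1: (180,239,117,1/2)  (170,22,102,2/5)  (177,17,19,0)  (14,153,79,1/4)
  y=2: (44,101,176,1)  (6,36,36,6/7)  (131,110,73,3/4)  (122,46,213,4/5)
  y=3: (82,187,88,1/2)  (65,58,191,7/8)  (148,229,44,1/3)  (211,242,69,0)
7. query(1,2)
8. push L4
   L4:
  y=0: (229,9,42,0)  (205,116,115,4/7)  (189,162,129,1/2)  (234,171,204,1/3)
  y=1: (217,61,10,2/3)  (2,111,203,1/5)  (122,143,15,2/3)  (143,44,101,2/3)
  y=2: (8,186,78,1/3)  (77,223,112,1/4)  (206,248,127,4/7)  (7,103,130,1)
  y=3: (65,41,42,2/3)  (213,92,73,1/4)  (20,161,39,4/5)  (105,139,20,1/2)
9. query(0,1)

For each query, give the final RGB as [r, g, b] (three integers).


at x=0,y=2 over L1,L2:
after L1 α=6/7: [1368/7, 48/7, 1170/7]
after L2 α=1/2: [1921/14, 573/14, 1261/14]
→ [137, 41, 90]

(2,0) stack=L1,L2; from [0,0,0]:
+L1 (α=1/2) → [117, 60, 86]
+L2 (α=3/7) → [1095/7, 408/7, 122]
= [156, 58, 122]

at x=1,y=0 over L1,L2:
L1 α=2/3: [154, 238/3, 178/3]
L2 α=3/4: [445/4, 1885/12, 2275/12]
= [111, 157, 190]

at x=1,y=2 over L1,L2,L3:
+L1 (α=4/5) → [888/5, 368/5, 748/5]
+L2 (α=1/2) → [954/5, 1333/10, 963/10]
+L3 (α=6/7) → [162/5, 499/10, 3123/70]
rounded: [32, 50, 45]

query (0,1) [L1,L2,L3,L4] — begin 0,0,0
after L1 α=2/5: [0, 74, 98]
after L2 α=3/4: [66, 229/2, 337/2]
after L3 α=1/2: [123, 707/4, 571/4]
after L4 α=2/3: [557/3, 1195/12, 217/4]
rounded: [186, 100, 54]


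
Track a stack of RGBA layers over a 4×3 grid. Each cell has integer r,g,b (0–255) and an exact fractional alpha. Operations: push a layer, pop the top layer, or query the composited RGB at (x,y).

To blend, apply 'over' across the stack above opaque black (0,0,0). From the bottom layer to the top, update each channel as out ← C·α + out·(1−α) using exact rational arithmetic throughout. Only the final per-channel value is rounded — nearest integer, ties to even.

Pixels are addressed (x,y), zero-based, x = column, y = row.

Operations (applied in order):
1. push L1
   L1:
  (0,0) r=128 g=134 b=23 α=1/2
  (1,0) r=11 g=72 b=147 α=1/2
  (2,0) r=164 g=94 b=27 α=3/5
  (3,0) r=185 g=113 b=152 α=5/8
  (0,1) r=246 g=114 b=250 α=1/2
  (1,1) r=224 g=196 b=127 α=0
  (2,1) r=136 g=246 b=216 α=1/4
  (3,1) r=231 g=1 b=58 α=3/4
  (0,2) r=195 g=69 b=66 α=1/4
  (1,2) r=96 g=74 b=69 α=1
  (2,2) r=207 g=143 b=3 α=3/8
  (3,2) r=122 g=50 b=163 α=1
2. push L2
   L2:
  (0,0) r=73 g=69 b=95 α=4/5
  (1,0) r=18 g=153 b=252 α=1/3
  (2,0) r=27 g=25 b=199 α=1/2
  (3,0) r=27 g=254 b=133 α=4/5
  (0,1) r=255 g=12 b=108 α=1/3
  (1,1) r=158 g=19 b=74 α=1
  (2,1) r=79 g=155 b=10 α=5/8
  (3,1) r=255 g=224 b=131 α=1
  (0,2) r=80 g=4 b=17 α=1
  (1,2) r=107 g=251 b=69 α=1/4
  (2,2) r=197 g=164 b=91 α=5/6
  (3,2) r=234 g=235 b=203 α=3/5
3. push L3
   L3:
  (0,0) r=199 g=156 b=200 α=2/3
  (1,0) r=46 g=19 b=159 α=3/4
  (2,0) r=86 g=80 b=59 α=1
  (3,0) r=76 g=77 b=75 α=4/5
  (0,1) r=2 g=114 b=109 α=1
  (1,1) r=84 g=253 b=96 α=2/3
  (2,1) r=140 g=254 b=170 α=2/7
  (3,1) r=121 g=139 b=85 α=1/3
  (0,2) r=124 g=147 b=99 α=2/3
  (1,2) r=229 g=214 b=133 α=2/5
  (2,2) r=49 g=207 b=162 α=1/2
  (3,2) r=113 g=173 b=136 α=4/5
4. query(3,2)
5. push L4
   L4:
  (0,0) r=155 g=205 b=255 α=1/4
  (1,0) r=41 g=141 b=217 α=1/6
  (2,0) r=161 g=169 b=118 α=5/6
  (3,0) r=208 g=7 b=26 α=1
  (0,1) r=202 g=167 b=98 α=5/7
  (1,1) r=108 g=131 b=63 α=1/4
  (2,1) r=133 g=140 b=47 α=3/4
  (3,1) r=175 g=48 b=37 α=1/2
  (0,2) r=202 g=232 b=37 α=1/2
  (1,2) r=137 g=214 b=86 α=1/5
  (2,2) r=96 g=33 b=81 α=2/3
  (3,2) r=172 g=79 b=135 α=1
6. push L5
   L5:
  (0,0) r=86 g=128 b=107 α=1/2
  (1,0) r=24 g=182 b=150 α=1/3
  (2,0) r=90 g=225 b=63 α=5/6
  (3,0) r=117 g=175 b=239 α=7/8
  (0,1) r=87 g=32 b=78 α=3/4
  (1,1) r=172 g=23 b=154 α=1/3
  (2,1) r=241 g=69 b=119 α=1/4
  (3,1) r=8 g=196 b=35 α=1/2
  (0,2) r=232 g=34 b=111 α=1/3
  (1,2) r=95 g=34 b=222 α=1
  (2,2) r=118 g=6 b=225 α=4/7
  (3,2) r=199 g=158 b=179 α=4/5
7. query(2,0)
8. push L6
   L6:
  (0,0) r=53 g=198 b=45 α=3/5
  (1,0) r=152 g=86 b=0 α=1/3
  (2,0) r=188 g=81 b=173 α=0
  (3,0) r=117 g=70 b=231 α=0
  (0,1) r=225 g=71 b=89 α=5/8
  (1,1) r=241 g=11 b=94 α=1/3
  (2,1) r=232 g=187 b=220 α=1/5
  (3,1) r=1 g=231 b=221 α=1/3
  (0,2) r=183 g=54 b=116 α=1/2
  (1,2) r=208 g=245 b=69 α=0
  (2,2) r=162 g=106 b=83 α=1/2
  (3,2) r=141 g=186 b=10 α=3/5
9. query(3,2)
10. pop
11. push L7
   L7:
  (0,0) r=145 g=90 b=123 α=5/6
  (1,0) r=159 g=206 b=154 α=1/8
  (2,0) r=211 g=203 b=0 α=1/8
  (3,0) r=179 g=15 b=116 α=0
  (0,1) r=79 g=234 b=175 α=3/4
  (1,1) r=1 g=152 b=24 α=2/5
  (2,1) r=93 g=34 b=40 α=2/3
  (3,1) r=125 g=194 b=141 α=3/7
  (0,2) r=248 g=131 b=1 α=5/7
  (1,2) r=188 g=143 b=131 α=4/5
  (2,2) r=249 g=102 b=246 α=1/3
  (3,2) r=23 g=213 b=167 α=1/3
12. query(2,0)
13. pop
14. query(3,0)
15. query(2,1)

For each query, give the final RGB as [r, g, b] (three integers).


at x=3,y=2 over L1,L2,L3:
after L1 α=1: [122, 50, 163]
after L2 α=3/5: [946/5, 161, 187]
after L3 α=4/5: [3206/25, 853/5, 731/5]
rounded: [128, 171, 146]

(2,0) stack=L1,L2,L3,L4,L5; from [0,0,0]:
after L1 α=3/5: [492/5, 282/5, 81/5]
after L2 α=1/2: [627/10, 407/10, 538/5]
after L3 α=1: [86, 80, 59]
after L4 α=5/6: [297/2, 925/6, 649/6]
after L5 α=5/6: [399/4, 7675/36, 2539/36]
= [100, 213, 71]

at x=3,y=2 over L1,L2,L3,L4,L5,L6:
+L1 (α=1) → [122, 50, 163]
+L2 (α=3/5) → [946/5, 161, 187]
+L3 (α=4/5) → [3206/25, 853/5, 731/5]
+L4 (α=1) → [172, 79, 135]
+L5 (α=4/5) → [968/5, 711/5, 851/5]
+L6 (α=3/5) → [4051/25, 4212/25, 1852/25]
→ [162, 168, 74]

(2,0) stack=L1,L2,L3,L4,L5,L7; from [0,0,0]:
after L1 α=3/5: [492/5, 282/5, 81/5]
after L2 α=1/2: [627/10, 407/10, 538/5]
after L3 α=1: [86, 80, 59]
after L4 α=5/6: [297/2, 925/6, 649/6]
after L5 α=5/6: [399/4, 7675/36, 2539/36]
after L7 α=1/8: [3637/32, 61033/288, 17773/288]
= [114, 212, 62]

(3,0) stack=L1,L2,L3,L4,L5; from [0,0,0]:
L1 α=5/8: [925/8, 565/8, 95]
L2 α=4/5: [1789/40, 8693/40, 627/5]
L3 α=4/5: [13949/200, 21013/200, 2127/25]
L4 α=1: [208, 7, 26]
L5 α=7/8: [1027/8, 154, 1699/8]
= [128, 154, 212]

(2,1) stack=L1,L2,L3,L4,L5; from [0,0,0]:
L1 α=1/4: [34, 123/2, 54]
L2 α=5/8: [497/8, 1919/16, 53/2]
L3 α=2/7: [675/8, 17723/112, 135/2]
L4 α=3/4: [3867/32, 64763/448, 417/8]
L5 α=1/4: [19313/128, 225201/1792, 2203/32]
rounded: [151, 126, 69]
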